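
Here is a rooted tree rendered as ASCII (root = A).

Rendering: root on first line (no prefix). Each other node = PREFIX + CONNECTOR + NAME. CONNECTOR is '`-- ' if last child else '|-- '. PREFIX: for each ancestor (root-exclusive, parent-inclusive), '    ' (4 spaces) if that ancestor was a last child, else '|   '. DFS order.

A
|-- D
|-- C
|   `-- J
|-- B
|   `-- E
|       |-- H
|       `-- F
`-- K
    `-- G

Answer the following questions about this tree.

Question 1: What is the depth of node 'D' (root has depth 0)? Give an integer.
Path from root to D: A -> D
Depth = number of edges = 1

Answer: 1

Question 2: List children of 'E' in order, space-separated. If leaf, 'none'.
Node E's children (from adjacency): H, F

Answer: H F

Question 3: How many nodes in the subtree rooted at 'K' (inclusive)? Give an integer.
Answer: 2

Derivation:
Subtree rooted at K contains: G, K
Count = 2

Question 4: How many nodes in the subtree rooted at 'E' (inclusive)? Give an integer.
Subtree rooted at E contains: E, F, H
Count = 3

Answer: 3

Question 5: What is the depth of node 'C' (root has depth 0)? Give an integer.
Path from root to C: A -> C
Depth = number of edges = 1

Answer: 1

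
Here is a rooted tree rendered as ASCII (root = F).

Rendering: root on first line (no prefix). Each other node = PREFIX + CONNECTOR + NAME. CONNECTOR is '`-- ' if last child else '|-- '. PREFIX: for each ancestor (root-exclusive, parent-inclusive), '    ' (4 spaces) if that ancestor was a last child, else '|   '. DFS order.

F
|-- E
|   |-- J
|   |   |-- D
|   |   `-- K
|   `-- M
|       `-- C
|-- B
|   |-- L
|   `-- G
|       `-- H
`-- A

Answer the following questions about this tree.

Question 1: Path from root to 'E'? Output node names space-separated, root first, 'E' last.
Walk down from root: F -> E

Answer: F E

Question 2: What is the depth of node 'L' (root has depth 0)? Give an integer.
Answer: 2

Derivation:
Path from root to L: F -> B -> L
Depth = number of edges = 2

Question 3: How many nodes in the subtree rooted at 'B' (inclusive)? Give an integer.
Answer: 4

Derivation:
Subtree rooted at B contains: B, G, H, L
Count = 4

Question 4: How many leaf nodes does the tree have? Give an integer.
Leaves (nodes with no children): A, C, D, H, K, L

Answer: 6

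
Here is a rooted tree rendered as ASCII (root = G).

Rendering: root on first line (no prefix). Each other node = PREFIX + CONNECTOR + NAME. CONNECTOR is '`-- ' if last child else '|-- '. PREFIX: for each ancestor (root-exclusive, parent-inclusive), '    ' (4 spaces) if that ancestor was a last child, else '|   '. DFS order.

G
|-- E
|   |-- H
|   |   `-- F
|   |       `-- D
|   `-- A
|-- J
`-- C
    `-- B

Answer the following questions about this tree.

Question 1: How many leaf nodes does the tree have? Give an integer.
Leaves (nodes with no children): A, B, D, J

Answer: 4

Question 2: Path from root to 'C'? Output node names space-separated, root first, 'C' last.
Answer: G C

Derivation:
Walk down from root: G -> C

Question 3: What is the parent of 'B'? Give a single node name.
Answer: C

Derivation:
Scan adjacency: B appears as child of C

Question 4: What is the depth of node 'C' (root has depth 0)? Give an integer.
Path from root to C: G -> C
Depth = number of edges = 1

Answer: 1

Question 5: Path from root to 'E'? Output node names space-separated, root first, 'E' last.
Walk down from root: G -> E

Answer: G E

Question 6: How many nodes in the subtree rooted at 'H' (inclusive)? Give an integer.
Answer: 3

Derivation:
Subtree rooted at H contains: D, F, H
Count = 3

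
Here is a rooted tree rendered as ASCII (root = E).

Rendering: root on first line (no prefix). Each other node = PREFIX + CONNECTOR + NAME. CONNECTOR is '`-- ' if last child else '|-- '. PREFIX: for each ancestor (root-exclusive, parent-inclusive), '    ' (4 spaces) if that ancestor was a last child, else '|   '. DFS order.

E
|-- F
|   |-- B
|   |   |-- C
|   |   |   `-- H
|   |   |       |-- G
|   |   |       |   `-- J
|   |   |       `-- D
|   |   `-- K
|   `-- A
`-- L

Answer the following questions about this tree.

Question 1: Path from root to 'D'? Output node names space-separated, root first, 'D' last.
Answer: E F B C H D

Derivation:
Walk down from root: E -> F -> B -> C -> H -> D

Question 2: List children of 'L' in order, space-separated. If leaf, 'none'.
Answer: none

Derivation:
Node L's children (from adjacency): (leaf)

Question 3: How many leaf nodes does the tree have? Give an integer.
Leaves (nodes with no children): A, D, J, K, L

Answer: 5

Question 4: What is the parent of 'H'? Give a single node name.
Answer: C

Derivation:
Scan adjacency: H appears as child of C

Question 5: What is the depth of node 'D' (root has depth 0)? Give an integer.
Path from root to D: E -> F -> B -> C -> H -> D
Depth = number of edges = 5

Answer: 5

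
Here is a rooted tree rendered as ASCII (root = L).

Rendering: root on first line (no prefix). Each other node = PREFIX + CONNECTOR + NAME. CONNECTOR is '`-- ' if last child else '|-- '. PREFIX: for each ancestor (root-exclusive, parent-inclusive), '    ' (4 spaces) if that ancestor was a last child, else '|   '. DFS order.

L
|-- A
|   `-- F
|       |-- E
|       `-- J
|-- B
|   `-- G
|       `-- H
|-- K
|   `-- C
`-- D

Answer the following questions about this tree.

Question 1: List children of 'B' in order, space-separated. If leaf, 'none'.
Node B's children (from adjacency): G

Answer: G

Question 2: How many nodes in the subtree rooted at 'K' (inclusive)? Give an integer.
Answer: 2

Derivation:
Subtree rooted at K contains: C, K
Count = 2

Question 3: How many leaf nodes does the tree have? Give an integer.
Answer: 5

Derivation:
Leaves (nodes with no children): C, D, E, H, J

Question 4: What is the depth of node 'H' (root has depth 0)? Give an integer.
Path from root to H: L -> B -> G -> H
Depth = number of edges = 3

Answer: 3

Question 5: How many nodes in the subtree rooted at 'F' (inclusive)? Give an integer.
Subtree rooted at F contains: E, F, J
Count = 3

Answer: 3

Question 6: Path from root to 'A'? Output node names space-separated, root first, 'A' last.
Answer: L A

Derivation:
Walk down from root: L -> A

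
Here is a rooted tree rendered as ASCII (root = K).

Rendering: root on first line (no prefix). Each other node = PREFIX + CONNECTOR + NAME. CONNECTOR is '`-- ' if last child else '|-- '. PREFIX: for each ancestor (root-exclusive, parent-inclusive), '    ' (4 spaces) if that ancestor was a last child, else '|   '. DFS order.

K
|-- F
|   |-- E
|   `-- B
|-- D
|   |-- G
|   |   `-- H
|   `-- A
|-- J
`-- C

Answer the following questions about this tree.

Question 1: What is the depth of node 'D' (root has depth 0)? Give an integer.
Path from root to D: K -> D
Depth = number of edges = 1

Answer: 1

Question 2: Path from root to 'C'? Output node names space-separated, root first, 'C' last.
Walk down from root: K -> C

Answer: K C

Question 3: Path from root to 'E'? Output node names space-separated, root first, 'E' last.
Walk down from root: K -> F -> E

Answer: K F E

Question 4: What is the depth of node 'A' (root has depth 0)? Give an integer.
Path from root to A: K -> D -> A
Depth = number of edges = 2

Answer: 2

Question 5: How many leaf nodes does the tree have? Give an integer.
Answer: 6

Derivation:
Leaves (nodes with no children): A, B, C, E, H, J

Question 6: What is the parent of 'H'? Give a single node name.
Answer: G

Derivation:
Scan adjacency: H appears as child of G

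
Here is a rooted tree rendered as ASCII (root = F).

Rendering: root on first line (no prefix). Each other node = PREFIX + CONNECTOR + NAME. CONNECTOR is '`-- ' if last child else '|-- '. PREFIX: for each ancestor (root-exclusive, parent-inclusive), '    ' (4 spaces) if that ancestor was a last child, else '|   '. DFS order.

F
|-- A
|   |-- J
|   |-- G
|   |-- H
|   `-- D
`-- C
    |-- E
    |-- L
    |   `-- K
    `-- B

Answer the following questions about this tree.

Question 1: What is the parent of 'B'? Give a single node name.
Scan adjacency: B appears as child of C

Answer: C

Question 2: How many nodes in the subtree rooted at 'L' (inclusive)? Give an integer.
Answer: 2

Derivation:
Subtree rooted at L contains: K, L
Count = 2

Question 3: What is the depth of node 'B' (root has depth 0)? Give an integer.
Path from root to B: F -> C -> B
Depth = number of edges = 2

Answer: 2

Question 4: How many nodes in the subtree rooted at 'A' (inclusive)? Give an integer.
Answer: 5

Derivation:
Subtree rooted at A contains: A, D, G, H, J
Count = 5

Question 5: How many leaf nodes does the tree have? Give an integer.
Answer: 7

Derivation:
Leaves (nodes with no children): B, D, E, G, H, J, K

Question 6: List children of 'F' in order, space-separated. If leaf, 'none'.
Node F's children (from adjacency): A, C

Answer: A C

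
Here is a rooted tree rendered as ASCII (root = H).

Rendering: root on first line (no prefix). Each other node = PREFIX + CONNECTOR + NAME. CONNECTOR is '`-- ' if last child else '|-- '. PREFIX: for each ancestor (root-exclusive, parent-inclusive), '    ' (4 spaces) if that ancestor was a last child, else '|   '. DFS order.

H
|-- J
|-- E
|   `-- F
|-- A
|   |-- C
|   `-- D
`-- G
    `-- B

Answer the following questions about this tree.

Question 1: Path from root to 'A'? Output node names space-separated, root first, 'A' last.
Walk down from root: H -> A

Answer: H A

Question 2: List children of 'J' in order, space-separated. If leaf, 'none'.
Node J's children (from adjacency): (leaf)

Answer: none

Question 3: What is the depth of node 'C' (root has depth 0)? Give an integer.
Answer: 2

Derivation:
Path from root to C: H -> A -> C
Depth = number of edges = 2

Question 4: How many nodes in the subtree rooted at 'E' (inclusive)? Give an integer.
Answer: 2

Derivation:
Subtree rooted at E contains: E, F
Count = 2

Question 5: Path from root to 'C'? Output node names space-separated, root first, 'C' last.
Walk down from root: H -> A -> C

Answer: H A C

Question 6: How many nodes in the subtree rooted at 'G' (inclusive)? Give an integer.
Answer: 2

Derivation:
Subtree rooted at G contains: B, G
Count = 2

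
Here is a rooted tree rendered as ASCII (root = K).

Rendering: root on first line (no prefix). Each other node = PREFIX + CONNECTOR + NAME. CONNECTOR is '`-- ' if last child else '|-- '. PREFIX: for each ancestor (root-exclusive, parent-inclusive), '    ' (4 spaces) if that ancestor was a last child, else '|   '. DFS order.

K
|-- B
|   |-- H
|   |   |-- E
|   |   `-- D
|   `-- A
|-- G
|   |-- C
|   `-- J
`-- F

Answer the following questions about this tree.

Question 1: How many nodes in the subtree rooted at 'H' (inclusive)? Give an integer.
Answer: 3

Derivation:
Subtree rooted at H contains: D, E, H
Count = 3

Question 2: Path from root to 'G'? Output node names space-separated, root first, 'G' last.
Answer: K G

Derivation:
Walk down from root: K -> G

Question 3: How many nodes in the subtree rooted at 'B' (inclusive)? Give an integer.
Subtree rooted at B contains: A, B, D, E, H
Count = 5

Answer: 5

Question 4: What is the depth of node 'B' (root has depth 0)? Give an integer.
Path from root to B: K -> B
Depth = number of edges = 1

Answer: 1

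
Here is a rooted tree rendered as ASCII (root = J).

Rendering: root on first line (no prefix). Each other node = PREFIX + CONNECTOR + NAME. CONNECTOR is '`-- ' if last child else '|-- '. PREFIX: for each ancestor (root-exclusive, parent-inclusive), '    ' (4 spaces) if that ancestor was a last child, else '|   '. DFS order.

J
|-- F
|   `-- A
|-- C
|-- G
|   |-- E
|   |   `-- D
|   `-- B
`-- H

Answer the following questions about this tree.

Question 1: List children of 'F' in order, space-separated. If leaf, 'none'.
Node F's children (from adjacency): A

Answer: A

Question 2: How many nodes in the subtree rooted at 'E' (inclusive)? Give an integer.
Subtree rooted at E contains: D, E
Count = 2

Answer: 2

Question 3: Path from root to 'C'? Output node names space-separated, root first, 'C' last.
Walk down from root: J -> C

Answer: J C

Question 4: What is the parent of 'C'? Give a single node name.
Answer: J

Derivation:
Scan adjacency: C appears as child of J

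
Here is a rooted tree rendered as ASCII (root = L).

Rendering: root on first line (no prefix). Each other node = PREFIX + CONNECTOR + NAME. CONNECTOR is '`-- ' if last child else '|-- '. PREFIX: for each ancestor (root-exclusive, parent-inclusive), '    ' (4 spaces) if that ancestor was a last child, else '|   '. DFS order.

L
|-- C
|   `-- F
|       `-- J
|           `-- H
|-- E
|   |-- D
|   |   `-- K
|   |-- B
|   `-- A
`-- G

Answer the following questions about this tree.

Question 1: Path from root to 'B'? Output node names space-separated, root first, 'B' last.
Answer: L E B

Derivation:
Walk down from root: L -> E -> B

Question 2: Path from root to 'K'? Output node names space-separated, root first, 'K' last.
Answer: L E D K

Derivation:
Walk down from root: L -> E -> D -> K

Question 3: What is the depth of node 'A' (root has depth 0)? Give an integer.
Answer: 2

Derivation:
Path from root to A: L -> E -> A
Depth = number of edges = 2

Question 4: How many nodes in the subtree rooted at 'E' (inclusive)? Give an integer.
Answer: 5

Derivation:
Subtree rooted at E contains: A, B, D, E, K
Count = 5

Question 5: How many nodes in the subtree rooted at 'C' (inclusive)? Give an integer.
Answer: 4

Derivation:
Subtree rooted at C contains: C, F, H, J
Count = 4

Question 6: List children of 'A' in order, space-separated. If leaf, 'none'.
Answer: none

Derivation:
Node A's children (from adjacency): (leaf)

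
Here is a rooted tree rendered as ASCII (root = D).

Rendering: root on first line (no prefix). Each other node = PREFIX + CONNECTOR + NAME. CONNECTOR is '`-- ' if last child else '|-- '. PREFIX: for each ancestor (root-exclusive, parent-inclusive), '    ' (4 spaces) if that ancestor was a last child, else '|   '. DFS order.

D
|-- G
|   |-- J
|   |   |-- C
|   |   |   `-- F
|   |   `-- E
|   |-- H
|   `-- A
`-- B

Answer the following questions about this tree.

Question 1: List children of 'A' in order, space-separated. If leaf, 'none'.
Answer: none

Derivation:
Node A's children (from adjacency): (leaf)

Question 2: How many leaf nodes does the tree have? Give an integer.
Answer: 5

Derivation:
Leaves (nodes with no children): A, B, E, F, H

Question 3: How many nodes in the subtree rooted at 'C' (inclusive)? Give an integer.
Subtree rooted at C contains: C, F
Count = 2

Answer: 2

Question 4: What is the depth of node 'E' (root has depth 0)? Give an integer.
Path from root to E: D -> G -> J -> E
Depth = number of edges = 3

Answer: 3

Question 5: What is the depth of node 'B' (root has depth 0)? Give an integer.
Path from root to B: D -> B
Depth = number of edges = 1

Answer: 1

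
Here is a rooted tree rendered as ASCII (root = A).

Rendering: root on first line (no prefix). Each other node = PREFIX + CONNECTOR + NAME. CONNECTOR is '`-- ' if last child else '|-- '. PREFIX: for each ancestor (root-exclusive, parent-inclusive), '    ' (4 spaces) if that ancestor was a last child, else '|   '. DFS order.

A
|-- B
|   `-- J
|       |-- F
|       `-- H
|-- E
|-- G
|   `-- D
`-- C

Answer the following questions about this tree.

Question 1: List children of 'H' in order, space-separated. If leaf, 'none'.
Answer: none

Derivation:
Node H's children (from adjacency): (leaf)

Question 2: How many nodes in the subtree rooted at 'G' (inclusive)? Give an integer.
Answer: 2

Derivation:
Subtree rooted at G contains: D, G
Count = 2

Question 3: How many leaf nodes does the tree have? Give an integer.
Answer: 5

Derivation:
Leaves (nodes with no children): C, D, E, F, H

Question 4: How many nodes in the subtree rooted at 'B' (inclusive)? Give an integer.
Answer: 4

Derivation:
Subtree rooted at B contains: B, F, H, J
Count = 4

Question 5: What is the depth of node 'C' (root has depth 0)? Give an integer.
Answer: 1

Derivation:
Path from root to C: A -> C
Depth = number of edges = 1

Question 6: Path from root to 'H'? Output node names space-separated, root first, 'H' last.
Walk down from root: A -> B -> J -> H

Answer: A B J H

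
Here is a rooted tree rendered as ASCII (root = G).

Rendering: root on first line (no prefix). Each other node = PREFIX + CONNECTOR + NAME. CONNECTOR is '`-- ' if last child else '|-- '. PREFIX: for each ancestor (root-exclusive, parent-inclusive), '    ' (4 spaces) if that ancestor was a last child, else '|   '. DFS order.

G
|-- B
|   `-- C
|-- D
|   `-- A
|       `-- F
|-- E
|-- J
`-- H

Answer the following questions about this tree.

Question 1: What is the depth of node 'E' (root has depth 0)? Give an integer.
Answer: 1

Derivation:
Path from root to E: G -> E
Depth = number of edges = 1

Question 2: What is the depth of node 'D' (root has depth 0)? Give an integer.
Answer: 1

Derivation:
Path from root to D: G -> D
Depth = number of edges = 1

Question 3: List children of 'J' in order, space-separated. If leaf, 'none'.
Answer: none

Derivation:
Node J's children (from adjacency): (leaf)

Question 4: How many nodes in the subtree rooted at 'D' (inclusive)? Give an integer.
Answer: 3

Derivation:
Subtree rooted at D contains: A, D, F
Count = 3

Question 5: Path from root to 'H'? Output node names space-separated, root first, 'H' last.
Walk down from root: G -> H

Answer: G H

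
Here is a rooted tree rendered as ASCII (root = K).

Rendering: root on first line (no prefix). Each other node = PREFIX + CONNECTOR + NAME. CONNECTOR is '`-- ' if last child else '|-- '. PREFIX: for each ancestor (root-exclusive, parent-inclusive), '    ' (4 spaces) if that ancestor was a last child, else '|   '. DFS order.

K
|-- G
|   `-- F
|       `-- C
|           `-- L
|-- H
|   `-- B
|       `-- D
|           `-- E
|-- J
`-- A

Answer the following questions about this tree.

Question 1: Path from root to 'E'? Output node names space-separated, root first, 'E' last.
Answer: K H B D E

Derivation:
Walk down from root: K -> H -> B -> D -> E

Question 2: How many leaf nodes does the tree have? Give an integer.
Leaves (nodes with no children): A, E, J, L

Answer: 4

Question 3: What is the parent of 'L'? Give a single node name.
Scan adjacency: L appears as child of C

Answer: C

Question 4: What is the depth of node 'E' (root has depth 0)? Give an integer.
Path from root to E: K -> H -> B -> D -> E
Depth = number of edges = 4

Answer: 4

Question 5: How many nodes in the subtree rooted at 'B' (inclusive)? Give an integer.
Answer: 3

Derivation:
Subtree rooted at B contains: B, D, E
Count = 3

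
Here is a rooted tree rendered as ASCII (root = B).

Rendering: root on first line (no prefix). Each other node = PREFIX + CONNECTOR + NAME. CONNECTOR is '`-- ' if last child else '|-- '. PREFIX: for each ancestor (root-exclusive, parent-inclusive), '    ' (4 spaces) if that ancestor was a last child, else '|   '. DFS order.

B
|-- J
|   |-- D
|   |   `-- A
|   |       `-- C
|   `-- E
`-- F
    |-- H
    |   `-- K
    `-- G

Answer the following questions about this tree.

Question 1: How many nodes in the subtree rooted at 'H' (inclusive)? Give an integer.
Subtree rooted at H contains: H, K
Count = 2

Answer: 2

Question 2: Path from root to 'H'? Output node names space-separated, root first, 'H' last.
Answer: B F H

Derivation:
Walk down from root: B -> F -> H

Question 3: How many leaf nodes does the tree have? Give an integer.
Answer: 4

Derivation:
Leaves (nodes with no children): C, E, G, K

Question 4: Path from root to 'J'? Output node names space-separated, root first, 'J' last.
Answer: B J

Derivation:
Walk down from root: B -> J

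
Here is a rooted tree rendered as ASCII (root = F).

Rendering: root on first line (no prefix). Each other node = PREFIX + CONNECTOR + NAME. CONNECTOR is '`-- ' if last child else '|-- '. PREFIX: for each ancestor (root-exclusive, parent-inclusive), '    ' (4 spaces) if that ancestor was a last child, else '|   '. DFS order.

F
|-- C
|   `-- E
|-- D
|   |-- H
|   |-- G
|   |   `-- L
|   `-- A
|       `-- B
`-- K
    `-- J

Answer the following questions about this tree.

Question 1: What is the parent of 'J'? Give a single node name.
Scan adjacency: J appears as child of K

Answer: K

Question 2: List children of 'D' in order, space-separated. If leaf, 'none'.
Node D's children (from adjacency): H, G, A

Answer: H G A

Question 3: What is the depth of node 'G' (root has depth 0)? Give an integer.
Answer: 2

Derivation:
Path from root to G: F -> D -> G
Depth = number of edges = 2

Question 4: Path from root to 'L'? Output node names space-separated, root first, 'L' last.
Answer: F D G L

Derivation:
Walk down from root: F -> D -> G -> L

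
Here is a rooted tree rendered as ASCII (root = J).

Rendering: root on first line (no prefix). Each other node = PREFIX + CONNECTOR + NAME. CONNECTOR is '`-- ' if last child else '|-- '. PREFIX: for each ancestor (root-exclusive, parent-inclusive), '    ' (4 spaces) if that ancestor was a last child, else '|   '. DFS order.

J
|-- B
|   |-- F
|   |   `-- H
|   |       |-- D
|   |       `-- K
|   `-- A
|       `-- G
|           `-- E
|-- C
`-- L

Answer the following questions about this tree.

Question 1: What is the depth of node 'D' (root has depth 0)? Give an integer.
Path from root to D: J -> B -> F -> H -> D
Depth = number of edges = 4

Answer: 4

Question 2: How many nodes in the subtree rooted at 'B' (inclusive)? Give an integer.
Answer: 8

Derivation:
Subtree rooted at B contains: A, B, D, E, F, G, H, K
Count = 8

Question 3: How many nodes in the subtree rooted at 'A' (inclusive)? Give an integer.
Subtree rooted at A contains: A, E, G
Count = 3

Answer: 3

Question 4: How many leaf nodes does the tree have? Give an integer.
Leaves (nodes with no children): C, D, E, K, L

Answer: 5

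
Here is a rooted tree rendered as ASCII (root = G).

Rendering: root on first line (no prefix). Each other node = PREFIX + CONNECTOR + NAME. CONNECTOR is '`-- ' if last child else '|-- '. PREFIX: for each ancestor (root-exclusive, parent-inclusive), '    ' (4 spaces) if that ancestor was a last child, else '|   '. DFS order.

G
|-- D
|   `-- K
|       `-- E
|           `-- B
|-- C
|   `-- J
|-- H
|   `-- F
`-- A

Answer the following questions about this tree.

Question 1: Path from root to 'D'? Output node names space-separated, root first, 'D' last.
Answer: G D

Derivation:
Walk down from root: G -> D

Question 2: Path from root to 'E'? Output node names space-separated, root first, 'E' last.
Walk down from root: G -> D -> K -> E

Answer: G D K E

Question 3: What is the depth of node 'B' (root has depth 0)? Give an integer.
Path from root to B: G -> D -> K -> E -> B
Depth = number of edges = 4

Answer: 4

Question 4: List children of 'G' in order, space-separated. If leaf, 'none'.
Answer: D C H A

Derivation:
Node G's children (from adjacency): D, C, H, A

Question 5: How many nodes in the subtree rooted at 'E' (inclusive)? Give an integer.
Subtree rooted at E contains: B, E
Count = 2

Answer: 2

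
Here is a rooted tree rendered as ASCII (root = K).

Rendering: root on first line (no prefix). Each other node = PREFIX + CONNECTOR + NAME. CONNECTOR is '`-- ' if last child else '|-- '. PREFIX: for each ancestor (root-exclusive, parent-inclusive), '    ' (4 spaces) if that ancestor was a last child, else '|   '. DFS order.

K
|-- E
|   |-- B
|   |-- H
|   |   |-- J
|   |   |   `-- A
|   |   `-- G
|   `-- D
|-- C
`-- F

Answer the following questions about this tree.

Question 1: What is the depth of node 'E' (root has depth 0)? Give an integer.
Path from root to E: K -> E
Depth = number of edges = 1

Answer: 1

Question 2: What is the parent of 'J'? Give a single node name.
Scan adjacency: J appears as child of H

Answer: H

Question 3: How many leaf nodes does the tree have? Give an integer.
Leaves (nodes with no children): A, B, C, D, F, G

Answer: 6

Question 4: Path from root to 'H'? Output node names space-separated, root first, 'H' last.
Walk down from root: K -> E -> H

Answer: K E H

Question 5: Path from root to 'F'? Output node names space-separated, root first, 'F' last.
Answer: K F

Derivation:
Walk down from root: K -> F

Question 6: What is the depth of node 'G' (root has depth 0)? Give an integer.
Answer: 3

Derivation:
Path from root to G: K -> E -> H -> G
Depth = number of edges = 3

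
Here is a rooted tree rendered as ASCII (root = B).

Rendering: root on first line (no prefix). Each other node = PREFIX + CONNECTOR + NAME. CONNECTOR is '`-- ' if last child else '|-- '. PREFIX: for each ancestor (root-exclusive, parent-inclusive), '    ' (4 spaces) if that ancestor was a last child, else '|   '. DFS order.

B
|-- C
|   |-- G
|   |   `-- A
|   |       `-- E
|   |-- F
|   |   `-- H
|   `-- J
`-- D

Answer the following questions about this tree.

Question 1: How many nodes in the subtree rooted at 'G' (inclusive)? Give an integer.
Subtree rooted at G contains: A, E, G
Count = 3

Answer: 3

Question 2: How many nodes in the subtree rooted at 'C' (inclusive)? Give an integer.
Answer: 7

Derivation:
Subtree rooted at C contains: A, C, E, F, G, H, J
Count = 7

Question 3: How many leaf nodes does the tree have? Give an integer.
Answer: 4

Derivation:
Leaves (nodes with no children): D, E, H, J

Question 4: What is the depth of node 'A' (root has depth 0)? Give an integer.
Answer: 3

Derivation:
Path from root to A: B -> C -> G -> A
Depth = number of edges = 3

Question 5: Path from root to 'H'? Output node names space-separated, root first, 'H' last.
Answer: B C F H

Derivation:
Walk down from root: B -> C -> F -> H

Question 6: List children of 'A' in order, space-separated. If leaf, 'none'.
Answer: E

Derivation:
Node A's children (from adjacency): E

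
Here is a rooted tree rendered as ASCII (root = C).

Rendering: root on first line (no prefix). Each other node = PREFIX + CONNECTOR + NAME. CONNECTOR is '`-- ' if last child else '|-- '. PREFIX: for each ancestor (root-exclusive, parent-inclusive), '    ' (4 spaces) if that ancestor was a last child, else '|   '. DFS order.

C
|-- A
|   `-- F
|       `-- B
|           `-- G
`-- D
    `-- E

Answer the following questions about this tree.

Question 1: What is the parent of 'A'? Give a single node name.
Scan adjacency: A appears as child of C

Answer: C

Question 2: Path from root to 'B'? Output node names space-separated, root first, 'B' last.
Walk down from root: C -> A -> F -> B

Answer: C A F B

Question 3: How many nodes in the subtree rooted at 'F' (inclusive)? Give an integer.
Subtree rooted at F contains: B, F, G
Count = 3

Answer: 3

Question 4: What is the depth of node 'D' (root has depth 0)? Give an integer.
Path from root to D: C -> D
Depth = number of edges = 1

Answer: 1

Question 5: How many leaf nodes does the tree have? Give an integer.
Answer: 2

Derivation:
Leaves (nodes with no children): E, G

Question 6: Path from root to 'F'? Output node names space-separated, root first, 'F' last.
Walk down from root: C -> A -> F

Answer: C A F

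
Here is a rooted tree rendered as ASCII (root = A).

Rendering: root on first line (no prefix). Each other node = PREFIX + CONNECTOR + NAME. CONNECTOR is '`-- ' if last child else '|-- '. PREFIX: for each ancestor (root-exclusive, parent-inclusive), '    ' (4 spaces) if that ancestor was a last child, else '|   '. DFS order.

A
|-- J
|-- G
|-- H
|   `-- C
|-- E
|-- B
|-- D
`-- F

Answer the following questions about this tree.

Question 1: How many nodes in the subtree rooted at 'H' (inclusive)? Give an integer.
Subtree rooted at H contains: C, H
Count = 2

Answer: 2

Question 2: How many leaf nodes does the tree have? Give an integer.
Answer: 7

Derivation:
Leaves (nodes with no children): B, C, D, E, F, G, J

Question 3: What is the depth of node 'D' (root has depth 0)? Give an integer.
Answer: 1

Derivation:
Path from root to D: A -> D
Depth = number of edges = 1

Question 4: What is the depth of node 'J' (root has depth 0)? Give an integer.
Path from root to J: A -> J
Depth = number of edges = 1

Answer: 1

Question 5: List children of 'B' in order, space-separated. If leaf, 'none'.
Answer: none

Derivation:
Node B's children (from adjacency): (leaf)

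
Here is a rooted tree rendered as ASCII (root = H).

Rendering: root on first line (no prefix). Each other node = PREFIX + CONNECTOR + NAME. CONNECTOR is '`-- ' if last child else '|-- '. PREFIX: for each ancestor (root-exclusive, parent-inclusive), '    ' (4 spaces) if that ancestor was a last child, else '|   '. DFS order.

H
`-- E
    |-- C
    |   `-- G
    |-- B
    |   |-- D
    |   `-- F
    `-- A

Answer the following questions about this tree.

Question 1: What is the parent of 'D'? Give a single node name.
Answer: B

Derivation:
Scan adjacency: D appears as child of B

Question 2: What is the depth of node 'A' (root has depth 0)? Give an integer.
Path from root to A: H -> E -> A
Depth = number of edges = 2

Answer: 2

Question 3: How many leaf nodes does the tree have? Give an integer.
Answer: 4

Derivation:
Leaves (nodes with no children): A, D, F, G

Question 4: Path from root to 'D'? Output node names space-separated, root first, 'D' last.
Answer: H E B D

Derivation:
Walk down from root: H -> E -> B -> D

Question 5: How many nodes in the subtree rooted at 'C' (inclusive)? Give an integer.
Answer: 2

Derivation:
Subtree rooted at C contains: C, G
Count = 2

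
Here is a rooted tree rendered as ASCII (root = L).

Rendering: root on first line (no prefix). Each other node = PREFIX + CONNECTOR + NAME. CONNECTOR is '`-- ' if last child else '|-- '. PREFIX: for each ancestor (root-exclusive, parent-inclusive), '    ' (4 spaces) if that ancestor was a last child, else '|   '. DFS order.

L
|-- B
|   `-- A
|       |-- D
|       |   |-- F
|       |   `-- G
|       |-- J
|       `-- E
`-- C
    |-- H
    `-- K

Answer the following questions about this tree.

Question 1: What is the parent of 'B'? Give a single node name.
Scan adjacency: B appears as child of L

Answer: L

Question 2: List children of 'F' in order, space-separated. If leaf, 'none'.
Node F's children (from adjacency): (leaf)

Answer: none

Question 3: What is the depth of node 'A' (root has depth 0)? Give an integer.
Answer: 2

Derivation:
Path from root to A: L -> B -> A
Depth = number of edges = 2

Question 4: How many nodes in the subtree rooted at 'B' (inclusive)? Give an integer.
Answer: 7

Derivation:
Subtree rooted at B contains: A, B, D, E, F, G, J
Count = 7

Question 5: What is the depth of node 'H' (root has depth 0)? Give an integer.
Answer: 2

Derivation:
Path from root to H: L -> C -> H
Depth = number of edges = 2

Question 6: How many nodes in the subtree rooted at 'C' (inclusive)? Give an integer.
Subtree rooted at C contains: C, H, K
Count = 3

Answer: 3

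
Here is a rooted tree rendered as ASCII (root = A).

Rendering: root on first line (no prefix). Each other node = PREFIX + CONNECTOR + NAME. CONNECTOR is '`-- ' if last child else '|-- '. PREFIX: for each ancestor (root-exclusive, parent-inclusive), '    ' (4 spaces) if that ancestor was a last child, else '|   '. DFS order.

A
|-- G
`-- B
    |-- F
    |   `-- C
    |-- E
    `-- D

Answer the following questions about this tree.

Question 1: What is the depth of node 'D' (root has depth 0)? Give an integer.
Answer: 2

Derivation:
Path from root to D: A -> B -> D
Depth = number of edges = 2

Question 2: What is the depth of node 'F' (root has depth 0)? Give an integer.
Answer: 2

Derivation:
Path from root to F: A -> B -> F
Depth = number of edges = 2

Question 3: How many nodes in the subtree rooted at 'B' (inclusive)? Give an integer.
Answer: 5

Derivation:
Subtree rooted at B contains: B, C, D, E, F
Count = 5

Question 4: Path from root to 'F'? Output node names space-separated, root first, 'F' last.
Walk down from root: A -> B -> F

Answer: A B F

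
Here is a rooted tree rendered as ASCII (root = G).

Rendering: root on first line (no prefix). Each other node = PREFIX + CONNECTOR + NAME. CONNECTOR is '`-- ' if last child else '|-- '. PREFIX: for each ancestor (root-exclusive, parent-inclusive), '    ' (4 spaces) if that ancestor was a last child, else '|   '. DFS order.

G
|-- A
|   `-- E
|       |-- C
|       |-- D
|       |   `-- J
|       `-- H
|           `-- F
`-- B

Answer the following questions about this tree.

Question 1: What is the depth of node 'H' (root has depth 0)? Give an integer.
Path from root to H: G -> A -> E -> H
Depth = number of edges = 3

Answer: 3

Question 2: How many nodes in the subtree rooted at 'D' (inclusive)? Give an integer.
Subtree rooted at D contains: D, J
Count = 2

Answer: 2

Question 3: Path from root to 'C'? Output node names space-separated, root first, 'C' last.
Answer: G A E C

Derivation:
Walk down from root: G -> A -> E -> C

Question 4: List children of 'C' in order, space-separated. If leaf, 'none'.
Answer: none

Derivation:
Node C's children (from adjacency): (leaf)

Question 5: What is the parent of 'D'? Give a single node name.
Answer: E

Derivation:
Scan adjacency: D appears as child of E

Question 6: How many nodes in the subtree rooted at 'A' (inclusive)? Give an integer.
Subtree rooted at A contains: A, C, D, E, F, H, J
Count = 7

Answer: 7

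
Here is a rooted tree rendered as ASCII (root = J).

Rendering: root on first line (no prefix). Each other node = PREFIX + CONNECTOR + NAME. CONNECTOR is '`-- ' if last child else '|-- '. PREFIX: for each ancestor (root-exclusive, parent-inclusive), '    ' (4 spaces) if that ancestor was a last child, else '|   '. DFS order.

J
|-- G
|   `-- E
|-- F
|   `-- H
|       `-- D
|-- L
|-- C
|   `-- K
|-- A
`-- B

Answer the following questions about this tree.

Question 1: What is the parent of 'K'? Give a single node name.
Answer: C

Derivation:
Scan adjacency: K appears as child of C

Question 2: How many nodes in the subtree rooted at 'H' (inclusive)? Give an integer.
Subtree rooted at H contains: D, H
Count = 2

Answer: 2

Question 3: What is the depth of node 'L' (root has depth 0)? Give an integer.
Path from root to L: J -> L
Depth = number of edges = 1

Answer: 1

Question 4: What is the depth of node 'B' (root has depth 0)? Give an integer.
Path from root to B: J -> B
Depth = number of edges = 1

Answer: 1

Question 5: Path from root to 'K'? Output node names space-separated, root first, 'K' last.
Walk down from root: J -> C -> K

Answer: J C K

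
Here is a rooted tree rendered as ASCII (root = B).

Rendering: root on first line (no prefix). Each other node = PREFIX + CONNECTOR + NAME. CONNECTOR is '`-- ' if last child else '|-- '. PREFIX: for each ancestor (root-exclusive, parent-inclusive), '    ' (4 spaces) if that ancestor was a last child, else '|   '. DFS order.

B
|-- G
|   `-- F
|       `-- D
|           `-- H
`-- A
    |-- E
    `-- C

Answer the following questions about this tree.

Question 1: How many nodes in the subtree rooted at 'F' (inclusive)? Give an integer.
Subtree rooted at F contains: D, F, H
Count = 3

Answer: 3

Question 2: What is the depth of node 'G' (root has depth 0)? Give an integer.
Answer: 1

Derivation:
Path from root to G: B -> G
Depth = number of edges = 1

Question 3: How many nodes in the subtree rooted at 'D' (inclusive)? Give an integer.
Answer: 2

Derivation:
Subtree rooted at D contains: D, H
Count = 2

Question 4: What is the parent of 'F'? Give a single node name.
Answer: G

Derivation:
Scan adjacency: F appears as child of G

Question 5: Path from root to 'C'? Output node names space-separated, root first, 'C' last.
Walk down from root: B -> A -> C

Answer: B A C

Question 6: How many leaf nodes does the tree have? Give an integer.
Leaves (nodes with no children): C, E, H

Answer: 3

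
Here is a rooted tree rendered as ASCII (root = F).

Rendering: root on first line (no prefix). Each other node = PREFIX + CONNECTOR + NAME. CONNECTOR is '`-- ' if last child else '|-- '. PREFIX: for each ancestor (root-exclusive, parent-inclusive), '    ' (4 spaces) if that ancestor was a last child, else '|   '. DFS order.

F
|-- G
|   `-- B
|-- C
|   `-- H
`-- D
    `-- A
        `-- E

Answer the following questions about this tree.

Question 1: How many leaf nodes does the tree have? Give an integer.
Answer: 3

Derivation:
Leaves (nodes with no children): B, E, H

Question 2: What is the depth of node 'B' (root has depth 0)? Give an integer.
Path from root to B: F -> G -> B
Depth = number of edges = 2

Answer: 2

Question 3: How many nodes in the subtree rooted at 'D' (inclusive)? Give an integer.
Answer: 3

Derivation:
Subtree rooted at D contains: A, D, E
Count = 3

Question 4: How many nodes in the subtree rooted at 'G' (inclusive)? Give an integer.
Answer: 2

Derivation:
Subtree rooted at G contains: B, G
Count = 2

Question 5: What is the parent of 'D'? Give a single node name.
Scan adjacency: D appears as child of F

Answer: F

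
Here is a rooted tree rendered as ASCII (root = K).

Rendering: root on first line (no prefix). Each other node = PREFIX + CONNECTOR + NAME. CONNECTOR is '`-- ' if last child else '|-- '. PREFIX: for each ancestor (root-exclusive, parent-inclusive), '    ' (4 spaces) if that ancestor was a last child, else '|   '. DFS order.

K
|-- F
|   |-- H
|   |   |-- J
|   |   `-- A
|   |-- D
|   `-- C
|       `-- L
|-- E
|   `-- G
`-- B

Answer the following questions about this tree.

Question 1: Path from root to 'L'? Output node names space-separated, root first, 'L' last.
Answer: K F C L

Derivation:
Walk down from root: K -> F -> C -> L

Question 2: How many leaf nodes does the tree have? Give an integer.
Answer: 6

Derivation:
Leaves (nodes with no children): A, B, D, G, J, L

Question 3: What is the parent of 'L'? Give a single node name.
Scan adjacency: L appears as child of C

Answer: C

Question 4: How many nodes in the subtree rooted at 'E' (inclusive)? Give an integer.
Subtree rooted at E contains: E, G
Count = 2

Answer: 2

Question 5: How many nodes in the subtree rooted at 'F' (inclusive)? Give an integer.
Answer: 7

Derivation:
Subtree rooted at F contains: A, C, D, F, H, J, L
Count = 7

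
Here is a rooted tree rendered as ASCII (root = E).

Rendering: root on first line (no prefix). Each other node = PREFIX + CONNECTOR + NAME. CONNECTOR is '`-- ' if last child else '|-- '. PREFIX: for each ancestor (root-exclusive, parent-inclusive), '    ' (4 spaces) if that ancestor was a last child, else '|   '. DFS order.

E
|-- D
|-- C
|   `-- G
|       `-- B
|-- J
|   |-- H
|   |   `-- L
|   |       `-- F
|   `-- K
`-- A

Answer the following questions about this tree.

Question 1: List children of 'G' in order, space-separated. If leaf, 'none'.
Node G's children (from adjacency): B

Answer: B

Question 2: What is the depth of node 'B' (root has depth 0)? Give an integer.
Path from root to B: E -> C -> G -> B
Depth = number of edges = 3

Answer: 3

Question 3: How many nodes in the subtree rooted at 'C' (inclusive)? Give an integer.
Answer: 3

Derivation:
Subtree rooted at C contains: B, C, G
Count = 3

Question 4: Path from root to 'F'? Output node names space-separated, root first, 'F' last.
Walk down from root: E -> J -> H -> L -> F

Answer: E J H L F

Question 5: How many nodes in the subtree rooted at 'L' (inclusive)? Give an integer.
Subtree rooted at L contains: F, L
Count = 2

Answer: 2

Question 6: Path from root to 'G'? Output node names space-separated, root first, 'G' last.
Answer: E C G

Derivation:
Walk down from root: E -> C -> G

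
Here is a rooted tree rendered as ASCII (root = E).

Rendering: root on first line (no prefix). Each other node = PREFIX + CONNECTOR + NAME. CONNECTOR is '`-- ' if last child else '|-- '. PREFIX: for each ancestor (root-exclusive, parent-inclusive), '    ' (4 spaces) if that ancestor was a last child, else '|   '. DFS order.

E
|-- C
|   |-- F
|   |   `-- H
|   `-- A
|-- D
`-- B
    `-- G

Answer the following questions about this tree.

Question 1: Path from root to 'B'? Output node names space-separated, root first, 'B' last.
Walk down from root: E -> B

Answer: E B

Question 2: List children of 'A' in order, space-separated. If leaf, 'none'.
Answer: none

Derivation:
Node A's children (from adjacency): (leaf)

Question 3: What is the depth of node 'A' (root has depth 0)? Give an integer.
Path from root to A: E -> C -> A
Depth = number of edges = 2

Answer: 2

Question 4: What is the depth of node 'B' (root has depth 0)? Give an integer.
Answer: 1

Derivation:
Path from root to B: E -> B
Depth = number of edges = 1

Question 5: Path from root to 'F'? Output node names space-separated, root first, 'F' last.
Answer: E C F

Derivation:
Walk down from root: E -> C -> F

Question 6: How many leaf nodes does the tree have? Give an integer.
Leaves (nodes with no children): A, D, G, H

Answer: 4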